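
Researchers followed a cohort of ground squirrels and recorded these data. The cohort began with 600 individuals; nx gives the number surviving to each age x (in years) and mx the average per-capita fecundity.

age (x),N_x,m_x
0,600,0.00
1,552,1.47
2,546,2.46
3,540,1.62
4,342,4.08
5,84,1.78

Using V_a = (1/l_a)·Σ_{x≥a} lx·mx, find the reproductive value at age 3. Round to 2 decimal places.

lx = nx/n0 = nx/600: 1, 0.92, 0.91, 0.9, 0.57, 0.14
lx·mx for x ≥ 3: 1.458, 2.3256, 0.2492 → sum = 4.0328
V_3 = 4.0328 / l_3 = 4.0328 / 0.9 = 4.480889… → 4.48

4.48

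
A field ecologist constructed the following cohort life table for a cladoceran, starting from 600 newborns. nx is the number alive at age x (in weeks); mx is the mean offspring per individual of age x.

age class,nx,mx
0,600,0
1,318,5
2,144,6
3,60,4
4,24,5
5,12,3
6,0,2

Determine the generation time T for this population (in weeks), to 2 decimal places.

1.65

lx = nx/n0 = nx/600: 1, 0.53, 0.24, 0.1, 0.04, 0.02, 0
lx·mx: 0, 2.65, 1.44, 0.4, 0.2, 0.06, 0 → R0 = 4.75
x·lx·mx: 0, 2.65, 2.88, 1.2, 0.8, 0.3, 0 → Σ = 7.83
T = 7.83 / 4.75 = 1.648421… → 1.65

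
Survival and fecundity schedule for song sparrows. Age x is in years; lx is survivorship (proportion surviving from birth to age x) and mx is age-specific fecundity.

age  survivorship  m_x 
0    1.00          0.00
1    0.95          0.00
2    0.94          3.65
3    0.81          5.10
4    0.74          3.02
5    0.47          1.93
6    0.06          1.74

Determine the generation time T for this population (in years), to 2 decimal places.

3.09

lx·mx: 0, 0, 3.431, 4.131, 2.2348, 0.9071, 0.1044 → R0 = 10.8083
x·lx·mx: 0, 0, 6.862, 12.393, 8.9392, 4.5355, 0.6264 → Σ = 33.3561
T = 33.3561 / 10.8083 = 3.086156… → 3.09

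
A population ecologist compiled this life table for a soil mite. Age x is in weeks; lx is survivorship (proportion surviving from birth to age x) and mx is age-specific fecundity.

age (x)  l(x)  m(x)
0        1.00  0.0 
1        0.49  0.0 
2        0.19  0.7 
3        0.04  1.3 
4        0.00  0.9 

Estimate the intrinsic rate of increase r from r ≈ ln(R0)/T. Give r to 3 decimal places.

R0 = Σ lx·mx = 0 + 0 + 0.133 + 0.052 + 0 = 0.185
Σ x·lx·mx = 0.422; T = 0.422/0.185 = 2.28108…
r ≈ ln(R0)/T = ln(0.185)/2.28108… = -0.73974… → -0.740

-0.740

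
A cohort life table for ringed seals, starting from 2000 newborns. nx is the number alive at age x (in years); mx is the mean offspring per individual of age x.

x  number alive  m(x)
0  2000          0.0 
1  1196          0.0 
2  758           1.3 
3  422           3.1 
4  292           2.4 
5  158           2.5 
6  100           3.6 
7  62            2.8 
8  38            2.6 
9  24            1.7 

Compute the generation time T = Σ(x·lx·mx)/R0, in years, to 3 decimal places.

lx = nx/n0 = nx/2000: 1, 0.598, 0.379, 0.211, 0.146, 0.079, 0.05, 0.031, 0.019, 0.012
lx·mx: 0, 0, 0.4927, 0.6541, 0.3504, 0.1975, 0.18, 0.0868, 0.0494, 0.0204 → R0 = 2.0313
x·lx·mx: 0, 0, 0.9854, 1.9623, 1.4016, 0.9875, 1.08, 0.6076, 0.3952, 0.1836 → Σ = 7.6032
T = 7.6032 / 2.0313 = 3.743022… → 3.743

3.743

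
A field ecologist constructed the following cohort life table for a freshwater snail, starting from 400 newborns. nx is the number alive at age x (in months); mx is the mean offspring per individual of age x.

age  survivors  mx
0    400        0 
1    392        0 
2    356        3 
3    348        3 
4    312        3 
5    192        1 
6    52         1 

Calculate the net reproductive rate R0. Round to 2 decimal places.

lx = nx/n0 = nx/400: 1, 0.98, 0.89, 0.87, 0.78, 0.48, 0.13
lx·mx by age: 0, 0, 2.67, 2.61, 2.34, 0.48, 0.13
R0 = Σ lx·mx = 8.23 → 8.23

8.23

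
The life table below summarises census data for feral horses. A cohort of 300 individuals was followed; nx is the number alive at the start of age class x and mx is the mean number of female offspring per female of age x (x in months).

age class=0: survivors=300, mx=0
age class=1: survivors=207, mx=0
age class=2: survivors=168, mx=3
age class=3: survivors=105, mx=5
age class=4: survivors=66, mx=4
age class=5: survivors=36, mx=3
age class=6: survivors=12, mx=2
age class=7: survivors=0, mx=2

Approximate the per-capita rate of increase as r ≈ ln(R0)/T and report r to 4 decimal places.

0.5136

lx = nx/n0 = nx/300: 1, 0.69, 0.56, 0.35, 0.22, 0.12, 0.04, 0
R0 = Σ lx·mx = 0 + 0 + 1.68 + 1.75 + 0.88 + 0.36 + 0.08 + 0 = 4.75
Σ x·lx·mx = 14.41; T = 14.41/4.75 = 3.03368…
r ≈ ln(R0)/T = ln(4.75)/3.03368… = 0.513615… → 0.5136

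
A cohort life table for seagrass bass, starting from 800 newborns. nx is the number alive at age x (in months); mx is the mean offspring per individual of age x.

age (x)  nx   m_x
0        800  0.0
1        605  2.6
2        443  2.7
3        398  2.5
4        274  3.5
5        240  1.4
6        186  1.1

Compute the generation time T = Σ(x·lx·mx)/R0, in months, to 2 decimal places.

lx = nx/n0 = nx/800: 1, 0.75625, 0.55375, 0.4975, 0.3425, 0.3, 0.2325
lx·mx: 0, 1.96625, 1.495125, 1.24375, 1.19875, 0.42, 0.25575 → R0 = 6.579625
x·lx·mx: 0, 1.96625, 2.99025, 3.73125, 4.795, 2.1, 1.5345 → Σ = 17.11725
T = 17.11725 / 6.579625 = 2.601554… → 2.60

2.60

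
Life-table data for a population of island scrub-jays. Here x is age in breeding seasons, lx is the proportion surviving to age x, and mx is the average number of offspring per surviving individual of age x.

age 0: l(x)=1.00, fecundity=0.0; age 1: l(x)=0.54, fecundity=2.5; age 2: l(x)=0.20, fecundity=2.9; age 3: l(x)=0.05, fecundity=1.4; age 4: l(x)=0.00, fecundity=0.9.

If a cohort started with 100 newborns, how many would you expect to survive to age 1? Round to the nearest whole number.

54

Expected survivors = N0 · l_1 = 100 × 0.54 = 54 → 54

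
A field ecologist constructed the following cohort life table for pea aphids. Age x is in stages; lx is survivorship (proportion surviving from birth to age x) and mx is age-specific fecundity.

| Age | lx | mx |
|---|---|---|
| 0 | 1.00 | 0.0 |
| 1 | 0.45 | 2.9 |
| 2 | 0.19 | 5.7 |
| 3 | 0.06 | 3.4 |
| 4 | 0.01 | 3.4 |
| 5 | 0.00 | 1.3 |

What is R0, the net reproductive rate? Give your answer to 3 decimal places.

lx·mx by age: 0, 1.305, 1.083, 0.204, 0.034, 0
R0 = Σ lx·mx = 2.626 → 2.626

2.626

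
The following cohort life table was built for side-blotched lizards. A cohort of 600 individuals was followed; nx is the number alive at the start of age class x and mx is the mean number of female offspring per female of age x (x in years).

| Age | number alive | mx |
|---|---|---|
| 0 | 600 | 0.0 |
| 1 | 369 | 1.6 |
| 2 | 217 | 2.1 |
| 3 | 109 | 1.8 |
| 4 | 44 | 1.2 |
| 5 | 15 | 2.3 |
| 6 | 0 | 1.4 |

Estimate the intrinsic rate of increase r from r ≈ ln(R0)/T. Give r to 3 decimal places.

0.428

lx = nx/n0 = nx/600: 1, 0.615, 0.36167…, 0.18167…, 0.07333…, 0.025, 0
R0 = Σ lx·mx = 0 + 0.984 + 0.7595… + 0.327… + 0.088… + 0.0575 + 0 = 2.216…
Σ x·lx·mx = 4.1235…; T = 4.1235…/2.216… = 1.86079…
r ≈ ln(R0)/T = ln(2.216…)/1.86079… = 0.42762… → 0.428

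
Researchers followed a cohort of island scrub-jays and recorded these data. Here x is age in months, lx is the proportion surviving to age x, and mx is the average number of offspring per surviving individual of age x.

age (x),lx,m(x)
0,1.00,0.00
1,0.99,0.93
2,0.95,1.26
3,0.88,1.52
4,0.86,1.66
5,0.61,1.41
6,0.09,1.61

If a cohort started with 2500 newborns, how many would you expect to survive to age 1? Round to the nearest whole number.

Expected survivors = N0 · l_1 = 2500 × 0.99 = 2475 → 2475

2475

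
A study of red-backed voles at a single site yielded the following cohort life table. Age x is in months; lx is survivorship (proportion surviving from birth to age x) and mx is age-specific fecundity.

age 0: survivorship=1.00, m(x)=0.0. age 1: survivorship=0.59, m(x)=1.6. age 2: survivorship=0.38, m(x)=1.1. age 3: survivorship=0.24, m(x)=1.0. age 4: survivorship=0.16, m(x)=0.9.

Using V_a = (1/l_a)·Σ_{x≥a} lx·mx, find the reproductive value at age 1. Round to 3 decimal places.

lx·mx for x ≥ 1: 0.944, 0.418, 0.24, 0.144 → sum = 1.746
V_1 = 1.746 / l_1 = 1.746 / 0.59 = 2.959322… → 2.959

2.959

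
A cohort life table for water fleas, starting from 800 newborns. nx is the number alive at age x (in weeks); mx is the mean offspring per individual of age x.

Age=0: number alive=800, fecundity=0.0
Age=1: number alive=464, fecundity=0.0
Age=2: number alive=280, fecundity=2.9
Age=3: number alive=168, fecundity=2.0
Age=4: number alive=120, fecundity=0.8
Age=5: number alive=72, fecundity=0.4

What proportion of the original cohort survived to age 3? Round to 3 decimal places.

0.210

l_3 = n_3/n_0 = 168/800 = 0.21 → 0.210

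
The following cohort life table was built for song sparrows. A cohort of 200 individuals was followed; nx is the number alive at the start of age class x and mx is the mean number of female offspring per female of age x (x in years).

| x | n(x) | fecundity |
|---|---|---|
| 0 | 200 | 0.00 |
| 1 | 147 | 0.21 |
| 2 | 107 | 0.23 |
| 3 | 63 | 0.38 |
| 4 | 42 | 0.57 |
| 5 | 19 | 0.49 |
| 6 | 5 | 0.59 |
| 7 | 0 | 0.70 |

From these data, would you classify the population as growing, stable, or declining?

declining

lx = nx/n0 = nx/200: 1, 0.735, 0.535, 0.315, 0.21, 0.095, 0.025, 0
R0 = Σ lx·mx = 0 + 0.15435 + 0.12305 + 0.1197 + 0.1197 + 0.04655 + 0.01475 + 0 = 0.5781
R0 < 1, so the population is declining.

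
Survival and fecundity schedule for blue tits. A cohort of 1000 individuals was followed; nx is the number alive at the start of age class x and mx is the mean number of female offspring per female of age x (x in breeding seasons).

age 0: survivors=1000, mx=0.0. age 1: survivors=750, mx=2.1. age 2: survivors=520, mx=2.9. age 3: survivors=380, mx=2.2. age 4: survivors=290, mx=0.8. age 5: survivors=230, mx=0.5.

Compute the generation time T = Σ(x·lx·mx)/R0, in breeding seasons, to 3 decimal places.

2.016

lx = nx/n0 = nx/1000: 1, 0.75, 0.52, 0.38, 0.29, 0.23
lx·mx: 0, 1.575, 1.508, 0.836, 0.232, 0.115 → R0 = 4.266
x·lx·mx: 0, 1.575, 3.016, 2.508, 0.928, 0.575 → Σ = 8.602
T = 8.602 / 4.266 = 2.016409… → 2.016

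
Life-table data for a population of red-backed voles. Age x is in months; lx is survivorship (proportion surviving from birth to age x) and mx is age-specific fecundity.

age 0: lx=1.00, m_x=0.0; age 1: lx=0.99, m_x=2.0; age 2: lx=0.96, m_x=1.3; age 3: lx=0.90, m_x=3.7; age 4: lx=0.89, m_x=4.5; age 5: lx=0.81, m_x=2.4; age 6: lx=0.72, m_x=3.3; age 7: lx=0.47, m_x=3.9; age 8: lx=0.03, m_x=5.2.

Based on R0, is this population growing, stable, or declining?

growing

R0 = Σ lx·mx = 0 + 1.98 + 1.248 + 3.33 + 4.005 + 1.944 + 2.376 + 1.833 + 0.156 = 16.872
R0 > 1, so the population is growing.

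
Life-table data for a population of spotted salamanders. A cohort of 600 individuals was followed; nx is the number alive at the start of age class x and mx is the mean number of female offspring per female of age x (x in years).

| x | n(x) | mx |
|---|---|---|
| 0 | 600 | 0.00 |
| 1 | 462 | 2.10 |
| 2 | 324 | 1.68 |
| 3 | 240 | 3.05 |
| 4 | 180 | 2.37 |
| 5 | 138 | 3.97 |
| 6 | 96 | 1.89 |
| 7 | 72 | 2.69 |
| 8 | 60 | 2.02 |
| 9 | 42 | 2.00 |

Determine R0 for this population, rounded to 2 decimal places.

6.34

lx = nx/n0 = nx/600: 1, 0.77, 0.54, 0.4, 0.3, 0.23, 0.16, 0.12, 0.1, 0.07
lx·mx by age: 0, 1.617, 0.9072, 1.22, 0.711, 0.9131, 0.3024, 0.3228, 0.202, 0.14
R0 = Σ lx·mx = 6.3355 → 6.34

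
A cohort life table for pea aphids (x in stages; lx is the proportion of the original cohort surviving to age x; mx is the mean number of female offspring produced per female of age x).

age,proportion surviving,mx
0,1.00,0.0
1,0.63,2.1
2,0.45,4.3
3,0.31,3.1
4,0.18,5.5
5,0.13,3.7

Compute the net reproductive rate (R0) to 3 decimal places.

5.690

lx·mx by age: 0, 1.323, 1.935, 0.961, 0.99, 0.481
R0 = Σ lx·mx = 5.69 → 5.690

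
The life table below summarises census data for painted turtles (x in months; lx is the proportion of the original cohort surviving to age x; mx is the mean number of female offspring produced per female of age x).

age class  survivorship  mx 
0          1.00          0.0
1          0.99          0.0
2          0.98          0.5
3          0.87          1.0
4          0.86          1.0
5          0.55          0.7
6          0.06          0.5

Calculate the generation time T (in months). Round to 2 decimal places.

lx·mx: 0, 0, 0.49, 0.87, 0.86, 0.385, 0.03 → R0 = 2.635
x·lx·mx: 0, 0, 0.98, 2.61, 3.44, 1.925, 0.18 → Σ = 9.135
T = 9.135 / 2.635 = 3.466793… → 3.47

3.47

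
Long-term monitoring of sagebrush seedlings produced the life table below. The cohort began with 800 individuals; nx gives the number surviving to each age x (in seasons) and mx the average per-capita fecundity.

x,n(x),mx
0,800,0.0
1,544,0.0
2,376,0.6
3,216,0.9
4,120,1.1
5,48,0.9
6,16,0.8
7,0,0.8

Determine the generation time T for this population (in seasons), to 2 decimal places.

3.05

lx = nx/n0 = nx/800: 1, 0.68, 0.47, 0.27, 0.15, 0.06, 0.02, 0
lx·mx: 0, 0, 0.282, 0.243, 0.165, 0.054, 0.016, 0 → R0 = 0.76
x·lx·mx: 0, 0, 0.564, 0.729, 0.66, 0.27, 0.096, 0 → Σ = 2.319
T = 2.319 / 0.76 = 3.051316… → 3.05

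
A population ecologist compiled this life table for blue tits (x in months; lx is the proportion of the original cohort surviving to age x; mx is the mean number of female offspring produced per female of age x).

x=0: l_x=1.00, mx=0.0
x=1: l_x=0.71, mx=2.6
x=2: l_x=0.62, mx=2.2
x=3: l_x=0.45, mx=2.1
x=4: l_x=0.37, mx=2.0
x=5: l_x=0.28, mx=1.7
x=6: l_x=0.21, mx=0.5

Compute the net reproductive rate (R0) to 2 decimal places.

lx·mx by age: 0, 1.846, 1.364, 0.945, 0.74, 0.476, 0.105
R0 = Σ lx·mx = 5.476 → 5.48

5.48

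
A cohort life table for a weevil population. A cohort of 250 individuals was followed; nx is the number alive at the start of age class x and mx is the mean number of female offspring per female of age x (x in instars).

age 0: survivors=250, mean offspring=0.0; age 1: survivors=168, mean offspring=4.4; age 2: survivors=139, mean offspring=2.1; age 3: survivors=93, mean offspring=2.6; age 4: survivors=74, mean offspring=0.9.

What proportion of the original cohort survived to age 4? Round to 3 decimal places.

l_4 = n_4/n_0 = 74/250 = 0.296 → 0.296

0.296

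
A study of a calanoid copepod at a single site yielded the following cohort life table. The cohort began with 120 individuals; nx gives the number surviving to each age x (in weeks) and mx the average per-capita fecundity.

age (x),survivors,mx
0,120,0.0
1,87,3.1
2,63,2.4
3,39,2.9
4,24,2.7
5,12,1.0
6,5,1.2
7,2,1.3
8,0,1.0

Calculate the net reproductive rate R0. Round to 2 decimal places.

5.16

lx = nx/n0 = nx/120: 1, 0.725, 0.525, 0.325, 0.2, 0.1, 0.04167…, 0.01667…, 0
lx·mx by age: 0, 2.2475, 1.26, 0.9425, 0.54, 0.1, 0.05…, 0.021667…, 0
R0 = Σ lx·mx = 5.161667… → 5.16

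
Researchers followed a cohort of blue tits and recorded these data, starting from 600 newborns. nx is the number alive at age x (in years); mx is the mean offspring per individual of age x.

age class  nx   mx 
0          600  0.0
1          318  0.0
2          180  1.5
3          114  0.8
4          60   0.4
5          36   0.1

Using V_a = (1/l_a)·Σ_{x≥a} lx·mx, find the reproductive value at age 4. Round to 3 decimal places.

lx = nx/n0 = nx/600: 1, 0.53, 0.3, 0.19, 0.1, 0.06
lx·mx for x ≥ 4: 0.04, 0.006 → sum = 0.046
V_4 = 0.046 / l_4 = 0.046 / 0.1 = 0.46 → 0.460

0.460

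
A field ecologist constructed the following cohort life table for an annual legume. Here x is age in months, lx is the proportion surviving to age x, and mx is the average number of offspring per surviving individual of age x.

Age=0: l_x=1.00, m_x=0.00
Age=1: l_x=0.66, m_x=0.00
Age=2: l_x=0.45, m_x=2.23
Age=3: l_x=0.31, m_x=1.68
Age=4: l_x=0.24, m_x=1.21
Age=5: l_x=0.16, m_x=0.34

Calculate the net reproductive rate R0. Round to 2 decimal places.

lx·mx by age: 0, 0, 1.0035, 0.5208, 0.2904, 0.0544
R0 = Σ lx·mx = 1.8691 → 1.87

1.87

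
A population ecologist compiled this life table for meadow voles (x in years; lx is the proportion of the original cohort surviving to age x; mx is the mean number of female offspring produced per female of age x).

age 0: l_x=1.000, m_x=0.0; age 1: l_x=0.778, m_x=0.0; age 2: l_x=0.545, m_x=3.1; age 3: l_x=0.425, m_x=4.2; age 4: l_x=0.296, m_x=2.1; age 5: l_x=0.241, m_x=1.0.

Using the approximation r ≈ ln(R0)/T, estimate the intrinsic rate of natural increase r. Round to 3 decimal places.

R0 = Σ lx·mx = 0 + 0 + 1.6895 + 1.785 + 0.6216 + 0.241 = 4.3371
Σ x·lx·mx = 12.4254; T = 12.4254/4.3371 = 2.86491…
r ≈ ln(R0)/T = ln(4.3371)/2.86491… = 0.51213… → 0.512

0.512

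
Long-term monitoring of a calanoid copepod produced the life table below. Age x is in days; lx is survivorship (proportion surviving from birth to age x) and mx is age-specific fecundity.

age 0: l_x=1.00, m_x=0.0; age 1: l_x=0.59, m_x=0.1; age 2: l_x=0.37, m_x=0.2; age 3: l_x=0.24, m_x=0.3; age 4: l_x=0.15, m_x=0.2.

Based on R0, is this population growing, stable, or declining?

R0 = Σ lx·mx = 0 + 0.059 + 0.074 + 0.072 + 0.03 = 0.235
R0 < 1, so the population is declining.

declining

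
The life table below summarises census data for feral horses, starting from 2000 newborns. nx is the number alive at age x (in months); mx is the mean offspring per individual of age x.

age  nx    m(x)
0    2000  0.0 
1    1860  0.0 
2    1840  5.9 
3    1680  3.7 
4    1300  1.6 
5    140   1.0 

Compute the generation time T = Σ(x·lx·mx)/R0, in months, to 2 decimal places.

2.56

lx = nx/n0 = nx/2000: 1, 0.93, 0.92, 0.84, 0.65, 0.07
lx·mx: 0, 0, 5.428, 3.108, 1.04, 0.07 → R0 = 9.646
x·lx·mx: 0, 0, 10.856, 9.324, 4.16, 0.35 → Σ = 24.69
T = 24.69 / 9.646 = 2.55961… → 2.56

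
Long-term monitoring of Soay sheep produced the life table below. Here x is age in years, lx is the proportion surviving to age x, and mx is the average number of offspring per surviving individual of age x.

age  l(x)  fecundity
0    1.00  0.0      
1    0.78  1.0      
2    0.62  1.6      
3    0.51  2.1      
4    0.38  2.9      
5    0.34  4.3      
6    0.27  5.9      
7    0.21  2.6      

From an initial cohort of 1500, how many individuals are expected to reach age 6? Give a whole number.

Expected survivors = N0 · l_6 = 1500 × 0.27 = 405 → 405

405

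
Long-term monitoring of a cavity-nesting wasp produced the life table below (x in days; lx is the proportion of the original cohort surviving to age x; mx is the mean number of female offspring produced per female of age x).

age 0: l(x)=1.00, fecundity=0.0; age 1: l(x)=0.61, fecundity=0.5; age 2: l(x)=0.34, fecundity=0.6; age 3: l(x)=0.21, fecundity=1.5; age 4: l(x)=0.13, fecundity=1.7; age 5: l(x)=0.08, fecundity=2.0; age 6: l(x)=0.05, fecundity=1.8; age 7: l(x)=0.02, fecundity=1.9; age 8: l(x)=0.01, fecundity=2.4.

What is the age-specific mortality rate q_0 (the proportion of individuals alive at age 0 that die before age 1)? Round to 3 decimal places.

0.390

q_0 = (l_0 − l_1) / l_0 = (1 − 0.61) / 1
     = 0.39 / 1 = 0.39 → 0.390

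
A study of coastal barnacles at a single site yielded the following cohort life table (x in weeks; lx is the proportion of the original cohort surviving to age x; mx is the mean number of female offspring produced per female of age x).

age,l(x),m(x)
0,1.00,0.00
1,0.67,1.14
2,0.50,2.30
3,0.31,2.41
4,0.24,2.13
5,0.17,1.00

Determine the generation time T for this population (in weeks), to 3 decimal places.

lx·mx: 0, 0.7638, 1.15, 0.7471, 0.5112, 0.17 → R0 = 3.3421
x·lx·mx: 0, 0.7638, 2.3, 2.2413, 2.0448, 0.85 → Σ = 8.1999
T = 8.1999 / 3.3421 = 2.453517… → 2.454

2.454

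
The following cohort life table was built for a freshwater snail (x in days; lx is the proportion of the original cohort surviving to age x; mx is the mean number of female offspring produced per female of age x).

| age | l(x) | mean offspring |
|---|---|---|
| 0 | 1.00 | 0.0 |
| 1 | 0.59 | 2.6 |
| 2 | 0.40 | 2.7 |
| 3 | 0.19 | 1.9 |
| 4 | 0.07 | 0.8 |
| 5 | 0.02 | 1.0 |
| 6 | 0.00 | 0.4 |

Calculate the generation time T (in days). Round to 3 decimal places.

1.672

lx·mx: 0, 1.534, 1.08, 0.361, 0.056, 0.02, 0 → R0 = 3.051
x·lx·mx: 0, 1.534, 2.16, 1.083, 0.224, 0.1, 0 → Σ = 5.101
T = 5.101 / 3.051 = 1.671911… → 1.672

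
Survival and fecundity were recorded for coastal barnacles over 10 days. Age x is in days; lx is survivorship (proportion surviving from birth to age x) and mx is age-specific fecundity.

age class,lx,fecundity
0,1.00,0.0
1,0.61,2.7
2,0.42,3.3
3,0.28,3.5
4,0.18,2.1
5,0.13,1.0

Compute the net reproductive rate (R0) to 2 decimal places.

lx·mx by age: 0, 1.647, 1.386, 0.98, 0.378, 0.13
R0 = Σ lx·mx = 4.521 → 4.52

4.52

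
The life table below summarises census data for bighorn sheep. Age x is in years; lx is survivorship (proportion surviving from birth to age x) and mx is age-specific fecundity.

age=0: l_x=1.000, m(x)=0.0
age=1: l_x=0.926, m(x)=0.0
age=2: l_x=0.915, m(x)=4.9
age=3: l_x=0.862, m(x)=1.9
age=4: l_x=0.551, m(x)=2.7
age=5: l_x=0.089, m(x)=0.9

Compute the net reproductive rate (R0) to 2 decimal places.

lx·mx by age: 0, 0, 4.4835, 1.6378, 1.4877, 0.0801
R0 = Σ lx·mx = 7.6891 → 7.69

7.69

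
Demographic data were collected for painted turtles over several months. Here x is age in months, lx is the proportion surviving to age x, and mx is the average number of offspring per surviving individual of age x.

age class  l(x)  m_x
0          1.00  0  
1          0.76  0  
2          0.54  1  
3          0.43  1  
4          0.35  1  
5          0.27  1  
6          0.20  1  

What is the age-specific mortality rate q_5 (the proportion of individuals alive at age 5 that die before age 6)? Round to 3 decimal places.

0.259

q_5 = (l_5 − l_6) / l_5 = (0.27 − 0.2) / 0.27
     = 0.07 / 0.27 = 0.259259… → 0.259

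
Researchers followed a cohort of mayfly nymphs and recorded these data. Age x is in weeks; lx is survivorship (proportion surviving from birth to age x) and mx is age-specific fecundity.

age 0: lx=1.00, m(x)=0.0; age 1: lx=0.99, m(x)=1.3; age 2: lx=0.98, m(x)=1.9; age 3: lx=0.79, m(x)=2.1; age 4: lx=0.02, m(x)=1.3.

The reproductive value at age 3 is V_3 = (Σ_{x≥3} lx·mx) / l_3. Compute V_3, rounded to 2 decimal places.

2.13

lx·mx for x ≥ 3: 1.659, 0.026 → sum = 1.685
V_3 = 1.685 / l_3 = 1.685 / 0.79 = 2.132911… → 2.13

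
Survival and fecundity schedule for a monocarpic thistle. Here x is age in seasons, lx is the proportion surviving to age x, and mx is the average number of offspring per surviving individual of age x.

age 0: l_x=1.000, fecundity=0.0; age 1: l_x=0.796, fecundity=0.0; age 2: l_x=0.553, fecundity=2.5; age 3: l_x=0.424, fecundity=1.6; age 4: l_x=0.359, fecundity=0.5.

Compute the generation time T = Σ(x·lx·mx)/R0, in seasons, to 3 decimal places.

2.463

lx·mx: 0, 0, 1.3825, 0.6784, 0.1795 → R0 = 2.2404
x·lx·mx: 0, 0, 2.765, 2.0352, 0.718 → Σ = 5.5182
T = 5.5182 / 2.2404 = 2.463042… → 2.463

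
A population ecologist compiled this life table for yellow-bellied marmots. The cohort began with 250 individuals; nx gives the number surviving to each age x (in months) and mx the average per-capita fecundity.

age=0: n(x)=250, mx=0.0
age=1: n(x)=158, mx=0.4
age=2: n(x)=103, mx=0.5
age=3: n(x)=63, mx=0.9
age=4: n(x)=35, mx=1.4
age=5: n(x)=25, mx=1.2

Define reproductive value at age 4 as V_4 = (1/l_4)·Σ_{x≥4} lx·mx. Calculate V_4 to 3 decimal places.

lx = nx/n0 = nx/250: 1, 0.632, 0.412, 0.252, 0.14, 0.1
lx·mx for x ≥ 4: 0.196, 0.12 → sum = 0.316
V_4 = 0.316 / l_4 = 0.316 / 0.14 = 2.257143… → 2.257

2.257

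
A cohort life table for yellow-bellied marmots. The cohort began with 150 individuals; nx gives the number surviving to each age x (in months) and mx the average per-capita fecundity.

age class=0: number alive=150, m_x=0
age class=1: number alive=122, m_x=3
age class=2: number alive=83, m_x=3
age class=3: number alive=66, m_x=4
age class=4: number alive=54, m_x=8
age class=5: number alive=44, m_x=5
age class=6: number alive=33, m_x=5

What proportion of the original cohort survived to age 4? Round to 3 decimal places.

0.360

l_4 = n_4/n_0 = 54/150 = 0.36 → 0.360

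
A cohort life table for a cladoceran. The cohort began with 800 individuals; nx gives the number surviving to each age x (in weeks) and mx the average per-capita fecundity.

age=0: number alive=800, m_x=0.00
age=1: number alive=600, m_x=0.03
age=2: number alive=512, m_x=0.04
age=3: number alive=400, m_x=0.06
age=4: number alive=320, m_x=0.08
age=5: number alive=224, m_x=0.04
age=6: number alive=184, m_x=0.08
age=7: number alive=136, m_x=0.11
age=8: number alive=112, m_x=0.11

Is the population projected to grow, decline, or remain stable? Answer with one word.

lx = nx/n0 = nx/800: 1, 0.75, 0.64, 0.5, 0.4, 0.28, 0.23, 0.17, 0.14
R0 = Σ lx·mx = 0 + 0.0225 + 0.0256 + 0.03 + 0.032 + 0.0112 + 0.0184 + 0.0187 + 0.0154 = 0.1738
R0 < 1, so the population is declining.

declining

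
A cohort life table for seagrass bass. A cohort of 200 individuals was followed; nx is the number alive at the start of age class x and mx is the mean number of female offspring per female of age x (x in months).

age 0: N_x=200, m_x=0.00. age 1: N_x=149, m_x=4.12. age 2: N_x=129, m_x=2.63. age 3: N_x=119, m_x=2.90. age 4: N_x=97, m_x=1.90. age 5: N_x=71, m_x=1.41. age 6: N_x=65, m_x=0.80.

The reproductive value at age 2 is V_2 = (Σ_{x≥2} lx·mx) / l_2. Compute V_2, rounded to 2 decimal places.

lx = nx/n0 = nx/200: 1, 0.745, 0.645, 0.595, 0.485, 0.355, 0.325
lx·mx for x ≥ 2: 1.69635, 1.7255, 0.9215, 0.50055, 0.26 → sum = 5.1039
V_2 = 5.1039 / l_2 = 5.1039 / 0.645 = 7.913023… → 7.91

7.91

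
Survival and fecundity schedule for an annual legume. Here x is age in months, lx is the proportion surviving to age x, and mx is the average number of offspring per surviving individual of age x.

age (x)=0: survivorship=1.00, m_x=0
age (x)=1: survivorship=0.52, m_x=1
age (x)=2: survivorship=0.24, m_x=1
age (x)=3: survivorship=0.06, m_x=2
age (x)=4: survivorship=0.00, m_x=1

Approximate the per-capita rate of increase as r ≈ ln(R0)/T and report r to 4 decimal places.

-0.0827

R0 = Σ lx·mx = 0 + 0.52 + 0.24 + 0.12 + 0 = 0.88
Σ x·lx·mx = 1.36; T = 1.36/0.88 = 1.54545…
r ≈ ln(R0)/T = ln(0.88)/1.54545… = -0.082716… → -0.0827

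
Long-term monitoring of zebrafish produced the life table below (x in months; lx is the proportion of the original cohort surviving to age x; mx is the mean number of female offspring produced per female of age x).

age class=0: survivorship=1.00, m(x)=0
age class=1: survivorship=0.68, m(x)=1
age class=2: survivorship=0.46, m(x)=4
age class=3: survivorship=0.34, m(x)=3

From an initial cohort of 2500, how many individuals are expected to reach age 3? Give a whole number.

850

Expected survivors = N0 · l_3 = 2500 × 0.34 = 850 → 850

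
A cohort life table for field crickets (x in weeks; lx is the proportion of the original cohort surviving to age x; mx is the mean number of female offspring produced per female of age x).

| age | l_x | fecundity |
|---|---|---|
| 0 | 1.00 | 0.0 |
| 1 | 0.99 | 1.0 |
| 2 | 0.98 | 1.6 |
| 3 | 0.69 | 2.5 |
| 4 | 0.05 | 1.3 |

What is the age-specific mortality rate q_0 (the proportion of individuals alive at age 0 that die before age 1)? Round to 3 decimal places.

q_0 = (l_0 − l_1) / l_0 = (1 − 0.99) / 1
     = 0.01 / 1 = 0.01 → 0.010

0.010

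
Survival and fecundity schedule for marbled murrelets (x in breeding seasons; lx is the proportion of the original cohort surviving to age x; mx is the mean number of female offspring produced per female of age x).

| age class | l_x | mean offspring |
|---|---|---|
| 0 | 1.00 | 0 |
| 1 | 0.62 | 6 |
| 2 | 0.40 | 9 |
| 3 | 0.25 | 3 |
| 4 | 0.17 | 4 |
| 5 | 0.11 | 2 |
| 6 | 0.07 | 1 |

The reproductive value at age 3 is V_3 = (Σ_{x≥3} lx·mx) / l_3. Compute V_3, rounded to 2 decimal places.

6.88

lx·mx for x ≥ 3: 0.75, 0.68, 0.22, 0.07 → sum = 1.72
V_3 = 1.72 / l_3 = 1.72 / 0.25 = 6.88 → 6.88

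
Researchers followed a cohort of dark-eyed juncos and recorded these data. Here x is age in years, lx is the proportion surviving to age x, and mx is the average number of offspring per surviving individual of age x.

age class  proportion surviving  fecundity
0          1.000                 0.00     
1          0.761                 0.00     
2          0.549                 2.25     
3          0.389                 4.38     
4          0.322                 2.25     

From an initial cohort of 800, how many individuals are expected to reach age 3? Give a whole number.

Expected survivors = N0 · l_3 = 800 × 0.389 = 311.2 → 311

311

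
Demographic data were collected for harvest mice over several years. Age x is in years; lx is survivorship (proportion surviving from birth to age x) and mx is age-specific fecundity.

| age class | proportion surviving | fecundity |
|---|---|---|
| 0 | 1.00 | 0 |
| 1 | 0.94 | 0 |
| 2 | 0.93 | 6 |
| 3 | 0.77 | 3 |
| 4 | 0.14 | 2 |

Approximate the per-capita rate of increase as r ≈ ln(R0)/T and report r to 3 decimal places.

R0 = Σ lx·mx = 0 + 0 + 5.58 + 2.31 + 0.28 = 8.17
Σ x·lx·mx = 19.21; T = 19.21/8.17 = 2.35129…
r ≈ ln(R0)/T = ln(8.17)/2.35129… = 0.89333… → 0.893

0.893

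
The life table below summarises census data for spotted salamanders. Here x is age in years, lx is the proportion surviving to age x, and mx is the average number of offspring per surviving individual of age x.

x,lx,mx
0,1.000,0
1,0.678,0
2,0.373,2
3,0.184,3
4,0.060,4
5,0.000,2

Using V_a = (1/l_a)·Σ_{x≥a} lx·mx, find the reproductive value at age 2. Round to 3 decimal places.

lx·mx for x ≥ 2: 0.746, 0.552, 0.24, 0 → sum = 1.538
V_2 = 1.538 / l_2 = 1.538 / 0.373 = 4.123324… → 4.123

4.123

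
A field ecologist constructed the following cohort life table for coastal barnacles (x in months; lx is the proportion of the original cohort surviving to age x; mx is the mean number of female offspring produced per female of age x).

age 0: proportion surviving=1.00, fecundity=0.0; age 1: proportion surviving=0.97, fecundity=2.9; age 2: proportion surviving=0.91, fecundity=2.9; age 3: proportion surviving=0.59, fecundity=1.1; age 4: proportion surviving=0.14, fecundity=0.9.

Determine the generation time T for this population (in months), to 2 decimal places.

lx·mx: 0, 2.813, 2.639, 0.649, 0.126 → R0 = 6.227
x·lx·mx: 0, 2.813, 5.278, 1.947, 0.504 → Σ = 10.542
T = 10.542 / 6.227 = 1.69295… → 1.69

1.69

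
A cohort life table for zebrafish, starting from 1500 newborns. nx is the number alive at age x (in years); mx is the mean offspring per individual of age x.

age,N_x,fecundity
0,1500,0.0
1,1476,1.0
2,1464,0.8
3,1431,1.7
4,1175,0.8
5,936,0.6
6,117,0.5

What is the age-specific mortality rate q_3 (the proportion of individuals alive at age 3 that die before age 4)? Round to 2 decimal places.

lx = nx/n0 = nx/1500: 1, 0.984, 0.976, 0.954, 0.78333…, 0.624, 0.078
q_3 = (l_3 − l_4) / l_3 = (0.954 − 0.783333…) / 0.954
     = 0.170667… / 0.954 = 0.178896… → 0.18

0.18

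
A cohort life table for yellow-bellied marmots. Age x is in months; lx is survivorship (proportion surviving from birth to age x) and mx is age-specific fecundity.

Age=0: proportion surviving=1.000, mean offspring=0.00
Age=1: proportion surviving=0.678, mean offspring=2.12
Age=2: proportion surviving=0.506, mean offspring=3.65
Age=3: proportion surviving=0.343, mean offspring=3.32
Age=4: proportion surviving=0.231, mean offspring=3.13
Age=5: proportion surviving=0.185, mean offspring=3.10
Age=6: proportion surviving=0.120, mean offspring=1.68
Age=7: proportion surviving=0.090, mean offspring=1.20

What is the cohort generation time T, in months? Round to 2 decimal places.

lx·mx: 0, 1.43736, 1.8469, 1.13876, 0.72303, 0.5735, 0.2016, 0.108 → R0 = 6.02915
x·lx·mx: 0, 1.43736, 3.6938, 3.41628, 2.89212, 2.8675, 1.2096, 0.756 → Σ = 16.27266
T = 16.27266 / 6.02915 = 2.698997… → 2.70

2.70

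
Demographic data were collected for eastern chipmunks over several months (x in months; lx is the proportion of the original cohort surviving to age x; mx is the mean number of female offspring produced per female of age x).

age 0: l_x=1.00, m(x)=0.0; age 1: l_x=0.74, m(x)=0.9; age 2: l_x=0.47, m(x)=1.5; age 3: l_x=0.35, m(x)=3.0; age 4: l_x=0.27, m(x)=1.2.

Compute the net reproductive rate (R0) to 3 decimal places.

2.745

lx·mx by age: 0, 0.666, 0.705, 1.05, 0.324
R0 = Σ lx·mx = 2.745 → 2.745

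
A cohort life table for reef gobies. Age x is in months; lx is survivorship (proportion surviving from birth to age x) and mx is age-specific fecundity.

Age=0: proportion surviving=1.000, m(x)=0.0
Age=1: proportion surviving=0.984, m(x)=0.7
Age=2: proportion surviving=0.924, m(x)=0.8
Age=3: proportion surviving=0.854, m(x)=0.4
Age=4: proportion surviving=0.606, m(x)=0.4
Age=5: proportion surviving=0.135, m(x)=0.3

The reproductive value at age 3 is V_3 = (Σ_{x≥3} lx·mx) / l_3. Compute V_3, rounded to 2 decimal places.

lx·mx for x ≥ 3: 0.3416, 0.2424, 0.0405 → sum = 0.6245
V_3 = 0.6245 / l_3 = 0.6245 / 0.854 = 0.731265… → 0.73

0.73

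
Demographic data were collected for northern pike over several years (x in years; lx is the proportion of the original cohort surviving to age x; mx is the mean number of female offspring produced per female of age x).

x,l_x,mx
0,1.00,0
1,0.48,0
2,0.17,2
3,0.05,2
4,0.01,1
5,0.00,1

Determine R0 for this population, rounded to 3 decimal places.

0.450

lx·mx by age: 0, 0, 0.34, 0.1, 0.01, 0
R0 = Σ lx·mx = 0.45 → 0.450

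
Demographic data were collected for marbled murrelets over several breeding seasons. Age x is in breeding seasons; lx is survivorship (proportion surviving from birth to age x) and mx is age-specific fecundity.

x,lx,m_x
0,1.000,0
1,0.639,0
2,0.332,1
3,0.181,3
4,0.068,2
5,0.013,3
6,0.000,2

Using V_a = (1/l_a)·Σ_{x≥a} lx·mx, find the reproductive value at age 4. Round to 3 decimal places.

2.574

lx·mx for x ≥ 4: 0.136, 0.039, 0 → sum = 0.175
V_4 = 0.175 / l_4 = 0.175 / 0.068 = 2.573529… → 2.574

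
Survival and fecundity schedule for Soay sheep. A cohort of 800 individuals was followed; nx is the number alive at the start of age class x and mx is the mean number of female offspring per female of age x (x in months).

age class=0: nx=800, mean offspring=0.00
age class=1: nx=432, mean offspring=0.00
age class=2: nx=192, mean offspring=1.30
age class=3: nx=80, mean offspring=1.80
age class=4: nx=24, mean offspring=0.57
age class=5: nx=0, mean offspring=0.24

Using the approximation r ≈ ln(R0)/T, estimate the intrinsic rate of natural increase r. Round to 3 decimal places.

-0.279

lx = nx/n0 = nx/800: 1, 0.54, 0.24, 0.1, 0.03, 0
R0 = Σ lx·mx = 0 + 0 + 0.312 + 0.18 + 0.0171 + 0 = 0.5091
Σ x·lx·mx = 1.2324; T = 1.2324/0.5091 = 2.42074…
r ≈ ln(R0)/T = ln(0.5091)/2.42074… = -0.27889… → -0.279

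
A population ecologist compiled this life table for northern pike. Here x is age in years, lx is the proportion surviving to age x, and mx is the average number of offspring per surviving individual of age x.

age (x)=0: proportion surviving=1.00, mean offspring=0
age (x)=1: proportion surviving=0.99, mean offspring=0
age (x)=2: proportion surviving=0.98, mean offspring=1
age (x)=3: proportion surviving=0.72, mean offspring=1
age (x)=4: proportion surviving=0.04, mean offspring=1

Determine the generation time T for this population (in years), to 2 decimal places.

lx·mx: 0, 0, 0.98, 0.72, 0.04 → R0 = 1.74
x·lx·mx: 0, 0, 1.96, 2.16, 0.16 → Σ = 4.28
T = 4.28 / 1.74 = 2.45977… → 2.46

2.46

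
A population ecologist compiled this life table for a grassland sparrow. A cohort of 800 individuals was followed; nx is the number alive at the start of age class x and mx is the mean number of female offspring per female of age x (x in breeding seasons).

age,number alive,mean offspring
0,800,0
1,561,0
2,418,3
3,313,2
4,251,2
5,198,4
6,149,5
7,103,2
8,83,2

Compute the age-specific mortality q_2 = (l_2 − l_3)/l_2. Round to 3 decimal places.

lx = nx/n0 = nx/800: 1, 0.70125, 0.5225, 0.39125, 0.31375, 0.2475, 0.18625, 0.12875, 0.10375
q_2 = (l_2 − l_3) / l_2 = (0.5225 − 0.39125) / 0.5225
     = 0.13125 / 0.5225 = 0.251196… → 0.251

0.251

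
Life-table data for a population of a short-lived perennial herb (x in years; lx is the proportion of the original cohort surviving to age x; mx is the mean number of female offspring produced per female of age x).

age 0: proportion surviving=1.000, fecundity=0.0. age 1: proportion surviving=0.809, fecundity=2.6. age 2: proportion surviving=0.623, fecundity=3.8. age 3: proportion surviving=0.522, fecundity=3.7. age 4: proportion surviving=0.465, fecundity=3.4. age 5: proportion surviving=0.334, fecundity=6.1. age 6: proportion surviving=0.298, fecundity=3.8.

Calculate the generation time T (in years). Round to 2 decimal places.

3.22

lx·mx: 0, 2.1034, 2.3674, 1.9314, 1.581, 2.0374, 1.1324 → R0 = 11.153
x·lx·mx: 0, 2.1034, 4.7348, 5.7942, 6.324, 10.187, 6.7944 → Σ = 35.9378
T = 35.9378 / 11.153 = 3.222254… → 3.22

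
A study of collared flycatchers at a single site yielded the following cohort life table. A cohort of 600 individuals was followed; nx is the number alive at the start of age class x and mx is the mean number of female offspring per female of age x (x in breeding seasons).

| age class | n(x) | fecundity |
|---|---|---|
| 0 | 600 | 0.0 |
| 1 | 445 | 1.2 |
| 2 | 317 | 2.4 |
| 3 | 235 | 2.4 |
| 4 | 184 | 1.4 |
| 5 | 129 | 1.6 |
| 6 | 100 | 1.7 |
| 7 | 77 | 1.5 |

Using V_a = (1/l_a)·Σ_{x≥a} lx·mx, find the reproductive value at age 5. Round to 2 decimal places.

3.81

lx = nx/n0 = nx/600: 1, 0.74167…, 0.52833…, 0.39167…, 0.30667…, 0.215, 0.16667…, 0.12833…
lx·mx for x ≥ 5: 0.344, 0.283333…, 0.1925… → sum = 0.819833…
V_5 = 0.819833… / l_5 = 0.819833… / 0.215 = 3.813178… → 3.81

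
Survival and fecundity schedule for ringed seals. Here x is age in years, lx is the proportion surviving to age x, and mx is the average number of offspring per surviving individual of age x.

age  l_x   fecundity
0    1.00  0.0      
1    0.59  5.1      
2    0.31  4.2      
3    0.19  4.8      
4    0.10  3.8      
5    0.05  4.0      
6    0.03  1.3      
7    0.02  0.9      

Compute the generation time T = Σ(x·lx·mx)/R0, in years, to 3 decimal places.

1.916

lx·mx: 0, 3.009, 1.302, 0.912, 0.38, 0.2, 0.039, 0.018 → R0 = 5.86
x·lx·mx: 0, 3.009, 2.604, 2.736, 1.52, 1, 0.234, 0.126 → Σ = 11.229
T = 11.229 / 5.86 = 1.916212… → 1.916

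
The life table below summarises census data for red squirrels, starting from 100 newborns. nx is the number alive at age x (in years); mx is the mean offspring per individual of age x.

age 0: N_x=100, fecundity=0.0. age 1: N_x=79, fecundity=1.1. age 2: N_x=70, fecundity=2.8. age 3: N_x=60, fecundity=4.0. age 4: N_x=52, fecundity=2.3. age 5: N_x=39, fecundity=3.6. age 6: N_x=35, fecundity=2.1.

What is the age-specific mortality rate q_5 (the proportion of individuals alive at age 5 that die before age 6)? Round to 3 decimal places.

0.103

lx = nx/n0 = nx/100: 1, 0.79, 0.7, 0.6, 0.52, 0.39, 0.35
q_5 = (l_5 − l_6) / l_5 = (0.39 − 0.35) / 0.39
     = 0.04 / 0.39 = 0.102564… → 0.103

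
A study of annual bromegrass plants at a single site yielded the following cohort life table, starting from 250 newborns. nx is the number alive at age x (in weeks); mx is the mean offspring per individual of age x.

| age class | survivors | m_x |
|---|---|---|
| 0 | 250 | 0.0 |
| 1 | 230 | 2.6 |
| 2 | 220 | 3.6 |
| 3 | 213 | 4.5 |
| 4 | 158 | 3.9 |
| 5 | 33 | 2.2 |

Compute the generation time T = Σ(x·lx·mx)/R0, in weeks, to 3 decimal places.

lx = nx/n0 = nx/250: 1, 0.92, 0.88, 0.852, 0.632, 0.132
lx·mx: 0, 2.392, 3.168, 3.834, 2.4648, 0.2904 → R0 = 12.1492
x·lx·mx: 0, 2.392, 6.336, 11.502, 9.8592, 1.452 → Σ = 31.5412
T = 31.5412 / 12.1492 = 2.596154… → 2.596

2.596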